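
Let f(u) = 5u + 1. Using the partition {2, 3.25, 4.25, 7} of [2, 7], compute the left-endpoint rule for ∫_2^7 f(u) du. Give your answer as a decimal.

92.1875

Subinterval widths: 1.25, 1, 2.75.
Left endpoints: 2, 3.25, 4.25.
f(2) = 11, f(3.25) = 17.25, f(4.25) = 22.25.
Sum = Σ Δu_i · f(u_i).
Sum = 92.1875.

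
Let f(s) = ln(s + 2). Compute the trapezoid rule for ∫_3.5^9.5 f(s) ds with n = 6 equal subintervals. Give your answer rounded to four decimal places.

Δs = (9.5 − 3.5)/6 = 1.
f(3.5) ≈ 1.7047, f(4.5) ≈ 1.8718, f(5.5) ≈ 2.0149, f(6.5) ≈ 2.1401, f(7.5) ≈ 2.2513, f(8.5) ≈ 2.3514, f(9.5) ≈ 2.4423.
T_6 = (Δs/2)·[f(s_0) + 2f(s_1) + ... + 2f(s_{5}) + f(s_6)].
Sum ≈ 12.7030.

12.7030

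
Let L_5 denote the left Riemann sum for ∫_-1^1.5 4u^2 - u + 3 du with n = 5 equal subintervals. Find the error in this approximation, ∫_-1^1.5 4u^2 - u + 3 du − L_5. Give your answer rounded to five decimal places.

Exact integral: ∫_-1^1.5 f(u) du ≈ 12.7083333.
L_5 = 12.5.
Error ≈ 12.7083333 − 12.5 ≈ 0.20833.

0.20833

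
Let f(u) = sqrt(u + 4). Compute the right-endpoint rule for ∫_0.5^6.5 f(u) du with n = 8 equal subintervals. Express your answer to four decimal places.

Δu = (6.5 − 0.5)/8 = 0.75.
Right endpoints: 1.25, 2, 2.75, 3.5, 4.25, 5, 5.75, 6.5.
f(1.25) ≈ 2.2913, f(2) ≈ 2.4495, f(2.75) ≈ 2.5981, f(3.5) ≈ 2.7386, f(4.25) ≈ 2.8723, f(5) ≈ 3.0000, f(5.75) ≈ 3.1225, f(6.5) ≈ 3.2404.
Sum = Δu · [f(1.25) + f(2) + f(2.75) + ...].
Sum ≈ 16.7345.

16.7345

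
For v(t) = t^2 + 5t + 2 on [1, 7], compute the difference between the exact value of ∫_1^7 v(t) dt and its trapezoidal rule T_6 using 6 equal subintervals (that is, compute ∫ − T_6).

Exact integral: ∫_1^7 v(t) dt = 246.
T_6 = 247.
Error = 246 − 247 = -1.

-1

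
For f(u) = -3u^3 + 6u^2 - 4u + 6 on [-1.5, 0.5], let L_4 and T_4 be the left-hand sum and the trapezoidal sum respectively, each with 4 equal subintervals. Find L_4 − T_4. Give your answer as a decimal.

L_4 = 35.25.
T_4 = 27.625.
L_4 − T_4 = 7.625.

7.625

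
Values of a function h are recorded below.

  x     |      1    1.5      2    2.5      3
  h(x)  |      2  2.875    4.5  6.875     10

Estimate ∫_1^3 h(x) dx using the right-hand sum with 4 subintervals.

12.125

Δx = 0.5.
Sum = 0.5·[2.875 + 4.5 + 6.875 + 10] = 12.125.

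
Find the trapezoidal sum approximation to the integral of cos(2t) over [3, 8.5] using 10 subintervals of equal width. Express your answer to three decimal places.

Δt = (8.5 − 3)/10 = 0.55.
f(3) ≈ 0.960, f(3.55) ≈ 0.685, f(4.1) ≈ -0.339, f(4.65) ≈ -0.992, f(5.2) ≈ -0.561, f(5.75) ≈ 0.483, f(6.3) ≈ 0.999, f(6.85) ≈ 0.423, f(7.4) ≈ -0.615, f(7.95) ≈ -0.982, f(8.5) ≈ -0.275.
T_10 = (Δt/2)·[f(t_0) + 2f(t_1) + ... + 2f(t_{9}) + f(t_10)].
Sum ≈ -0.306.

-0.306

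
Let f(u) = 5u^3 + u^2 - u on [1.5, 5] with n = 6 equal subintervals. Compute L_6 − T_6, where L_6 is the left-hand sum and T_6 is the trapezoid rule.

L_6 ≈ 630.97931.
T_6 ≈ 813.96369.
L_6 − T_6 = -182.984375.

-182.984375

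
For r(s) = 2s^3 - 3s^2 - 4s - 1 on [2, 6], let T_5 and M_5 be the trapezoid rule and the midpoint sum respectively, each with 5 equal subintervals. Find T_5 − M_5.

T_5 = 372.96.
M_5 = 359.52.
T_5 − M_5 = 13.44.

13.44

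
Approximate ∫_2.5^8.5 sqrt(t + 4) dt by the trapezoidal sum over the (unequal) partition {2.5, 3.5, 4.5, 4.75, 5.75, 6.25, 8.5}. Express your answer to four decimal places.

18.4058

Subinterval widths: 1, 1, 0.25, 1, 0.5, 2.25.
f(2.5) ≈ 2.5495, f(3.5) ≈ 2.7386, f(4.5) ≈ 2.9155, f(4.75) ≈ 2.9580, f(5.75) ≈ 3.1225, f(6.25) ≈ 3.2016, f(8.5) ≈ 3.5355.
On each subinterval the trapezoid contributes (Δt_i/2)·[f(t_{i-1}) + f(t_i)].
Sum ≈ 18.4058.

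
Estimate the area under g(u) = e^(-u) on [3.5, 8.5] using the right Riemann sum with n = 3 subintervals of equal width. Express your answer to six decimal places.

Δu = (8.5 − 3.5)/3 = 5/3.
Right endpoints: 31/6, 41/6, 8.5.
g(31/6) ≈ 0.005704, g(41/6) ≈ 0.001077, g(8.5) ≈ 0.000203.
Sum = Δu · [g(31/6) + g(41/6) + g(8.5)].
Sum ≈ 0.011640.

0.011640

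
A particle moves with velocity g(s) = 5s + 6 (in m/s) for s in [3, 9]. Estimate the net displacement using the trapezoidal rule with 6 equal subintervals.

216

Δs = (9 − 3)/6 = 1.
g(3) = 21, g(4) = 26, g(5) = 31, g(6) = 36, g(7) = 41, g(8) = 46, g(9) = 51.
T_6 = (Δs/2)·[g(s_0) + 2g(s_1) + ... + 2g(s_{5}) + g(s_6)].
Sum = 216.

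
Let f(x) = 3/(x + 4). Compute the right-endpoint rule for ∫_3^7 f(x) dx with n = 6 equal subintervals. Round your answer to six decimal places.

1.305355

Δx = (7 − 3)/6 = 2/3.
Right endpoints: 11/3, 13/3, 5, 17/3, 19/3, 7.
f(11/3) = 9/23, f(13/3) = 0.36, f(5) = 1/3, f(17/3) = 9/29, f(19/3) = 9/31, f(7) = 3/11.
Sum = Δx · [f(11/3) + f(13/3) + f(5) + ...].
Sum ≈ 1.305355.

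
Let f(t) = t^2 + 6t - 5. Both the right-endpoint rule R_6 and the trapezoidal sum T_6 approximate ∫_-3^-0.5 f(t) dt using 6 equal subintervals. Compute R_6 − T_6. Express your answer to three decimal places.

R_6 ≈ -28.41725.
T_6 ≈ -29.71933.
R_6 − T_6 ≈ 1.302.

1.302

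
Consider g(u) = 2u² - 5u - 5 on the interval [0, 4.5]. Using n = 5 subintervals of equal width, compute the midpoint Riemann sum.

Δu = (4.5 − 0)/5 = 0.9.
Midpoints: 0.45, 1.35, 2.25, 3.15, 4.05.
g(0.45) = -6.845, g(1.35) = -8.105, g(2.25) = -6.125, g(3.15) = -0.905, g(4.05) = 7.555.
Sum = Δu · [g(0.45) + g(1.35) + g(2.25) + g(3.15) + g(4.05)].
Sum = -12.9825.

-12.9825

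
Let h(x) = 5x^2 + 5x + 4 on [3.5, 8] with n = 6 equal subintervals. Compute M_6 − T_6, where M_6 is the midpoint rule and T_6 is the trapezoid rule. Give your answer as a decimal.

M_6 = 928.1953125.
T_6 = 931.359375.
M_6 − T_6 = -3.1640625.

-3.1640625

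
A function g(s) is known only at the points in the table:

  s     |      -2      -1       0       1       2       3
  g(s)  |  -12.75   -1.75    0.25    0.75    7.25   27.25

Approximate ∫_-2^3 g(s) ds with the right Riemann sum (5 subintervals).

Δs = 1.
Sum = 1·[(-1.75) + 0.25 + 0.75 + 7.25 + 27.25] = 33.75.

33.75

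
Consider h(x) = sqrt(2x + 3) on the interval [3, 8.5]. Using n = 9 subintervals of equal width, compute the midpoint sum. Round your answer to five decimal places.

Δx = (8.5 − 3)/9 = 11/18.
Midpoints: 119/36, 47/12, 163/36, 185/36, 5.75, 229/36, 251/36, 91/12, 295/36.
h(119/36) ≈ 3.10018, h(47/12) ≈ 3.29140, h(163/36) ≈ 3.47211, h(185/36) ≈ 3.64387, h(5.75) ≈ 3.80789, h(229/36) ≈ 3.96513, h(251/36) ≈ 4.11636, h(91/12) ≈ 4.26224, h(295/36) ≈ 4.40328.
Sum = Δx · [h(119/36) + h(47/12) + h(163/36) + ...].
Sum ≈ 20.81595.

20.81595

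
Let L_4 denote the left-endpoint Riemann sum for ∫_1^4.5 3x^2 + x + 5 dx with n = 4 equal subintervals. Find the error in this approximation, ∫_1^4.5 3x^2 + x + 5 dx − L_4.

Exact integral: ∫_1^4.5 f(x) dx = 117.25.
L_4 = 91.79296875.
Error = 117.25 − 91.79296875 = 25.45703125.

25.45703125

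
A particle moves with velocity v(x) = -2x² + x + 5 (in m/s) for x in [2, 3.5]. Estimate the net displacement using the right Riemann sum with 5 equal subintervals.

Δx = (3.5 − 2)/5 = 0.3.
Right endpoints: 2.3, 2.6, 2.9, 3.2, 3.5.
v(2.3) = -3.28, v(2.6) = -5.92, v(2.9) = -8.92, v(3.2) = -12.28, v(3.5) = -16.
Sum = Δx · [v(2.3) + v(2.6) + v(2.9) + v(3.2) + v(3.5)].
Sum = -13.92.

-13.92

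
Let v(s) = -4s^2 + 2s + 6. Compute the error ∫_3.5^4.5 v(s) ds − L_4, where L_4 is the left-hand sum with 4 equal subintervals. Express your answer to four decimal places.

Exact integral: ∫_3.5^4.5 v(s) ds ≈ -50.333333.
L_4 = -46.625.
Error ≈ -50.333333 − (-46.625) ≈ -3.7083.

-3.7083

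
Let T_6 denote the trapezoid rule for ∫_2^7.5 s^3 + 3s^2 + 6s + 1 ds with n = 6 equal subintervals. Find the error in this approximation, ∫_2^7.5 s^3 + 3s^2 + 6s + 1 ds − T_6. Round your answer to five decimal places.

Exact integral: ∫_2^7.5 f(s) ds = 1363.140625.
T_6 ≈ 1376.4275174.
Error ≈ 1363.140625 − 1376.4275174 ≈ -13.28689.

-13.28689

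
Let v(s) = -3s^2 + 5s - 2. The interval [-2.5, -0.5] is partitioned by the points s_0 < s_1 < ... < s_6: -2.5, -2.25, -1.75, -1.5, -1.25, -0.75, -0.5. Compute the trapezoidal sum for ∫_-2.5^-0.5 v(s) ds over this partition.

Subinterval widths: 0.25, 0.5, 0.25, 0.25, 0.5, 0.25.
v(-2.5) = -33.25, v(-2.25) = -28.4375, v(-1.75) = -19.9375, v(-1.5) = -16.25, v(-1.25) = -12.9375, v(-0.75) = -7.4375, v(-0.5) = -5.25.
On each subinterval the trapezoid contributes (Δs_i/2)·[v(s_{i-1}) + v(s_i)].
Sum = -34.65625.

-34.65625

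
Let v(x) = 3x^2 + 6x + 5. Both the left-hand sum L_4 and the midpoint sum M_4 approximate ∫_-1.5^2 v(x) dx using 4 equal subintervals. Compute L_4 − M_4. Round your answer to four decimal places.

-9.4746

L_4 = 23.98046875.
M_4 ≈ 33.455078.
L_4 − M_4 ≈ -9.4746.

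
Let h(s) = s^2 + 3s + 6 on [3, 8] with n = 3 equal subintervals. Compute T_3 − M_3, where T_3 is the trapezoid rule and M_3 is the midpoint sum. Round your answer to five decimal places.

T_3 ≈ 276.4814815.
M_3 ≈ 273.0092593.
T_3 − M_3 ≈ 3.47222.

3.47222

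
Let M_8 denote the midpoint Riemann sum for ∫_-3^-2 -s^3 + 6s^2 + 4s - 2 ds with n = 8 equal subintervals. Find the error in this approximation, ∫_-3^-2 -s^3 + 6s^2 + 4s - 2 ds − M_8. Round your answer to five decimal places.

Exact integral: ∫_-3^-2 f(s) ds = 42.25.
M_8 ≈ 42.2324219.
Error ≈ 42.25 − 42.2324219 ≈ 0.01758.

0.01758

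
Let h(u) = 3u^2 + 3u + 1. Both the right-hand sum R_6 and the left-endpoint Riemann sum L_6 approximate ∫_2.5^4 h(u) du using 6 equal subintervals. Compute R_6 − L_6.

R_6 = 68.765625.
L_6 = 60.328125.
R_6 − L_6 = 8.4375.

8.4375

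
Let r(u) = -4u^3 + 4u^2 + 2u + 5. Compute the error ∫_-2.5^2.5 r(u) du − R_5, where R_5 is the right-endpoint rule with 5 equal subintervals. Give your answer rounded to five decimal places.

Exact integral: ∫_-2.5^2.5 r(u) du ≈ 66.6666667.
R_5 = 12.5.
Error ≈ 66.6666667 − 12.5 ≈ 54.16667.

54.16667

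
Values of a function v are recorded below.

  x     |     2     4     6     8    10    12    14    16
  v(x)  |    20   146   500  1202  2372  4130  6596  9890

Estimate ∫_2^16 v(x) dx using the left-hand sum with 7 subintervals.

Δx = 2.
Sum = 2·[20 + 146 + 500 + 1202 + 2372 + 4130 + 6596] = 29932.

29932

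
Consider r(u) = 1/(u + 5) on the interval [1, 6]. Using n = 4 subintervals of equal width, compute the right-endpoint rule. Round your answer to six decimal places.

0.561314

Δu = (6 − 1)/4 = 1.25.
Right endpoints: 2.25, 3.5, 4.75, 6.
r(2.25) = 4/29, r(3.5) = 2/17, r(4.75) = 4/39, r(6) = 1/11.
Sum = Δu · [r(2.25) + r(3.5) + r(4.75) + r(6)].
Sum ≈ 0.561314.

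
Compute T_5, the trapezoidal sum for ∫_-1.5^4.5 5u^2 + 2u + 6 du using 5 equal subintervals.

Δu = (4.5 − (-1.5))/5 = 1.2.
f(-1.5) = 14.25, f(-0.3) = 5.85, f(0.9) = 11.85, f(2.1) = 32.25, f(3.3) = 67.05, f(4.5) = 116.25.
T_5 = (Δu/2)·[f(u_0) + 2f(u_1) + ... + 2f(u_{4}) + f(u_5)].
Sum = 218.7.

218.7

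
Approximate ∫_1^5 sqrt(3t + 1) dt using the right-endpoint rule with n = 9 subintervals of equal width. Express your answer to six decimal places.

Δt = (5 − 1)/9 = 4/9.
Right endpoints: 13/9, 17/9, 7/3, 25/9, 29/9, 11/3, 37/9, 41/9, 5.
f(13/9) ≈ 2.309401, f(17/9) ≈ 2.581989, f(7/3) ≈ 2.828427, f(25/9) ≈ 3.055050, f(29/9) ≈ 3.265986, f(11/3) ≈ 3.464102, f(37/9) ≈ 3.651484, f(41/9) ≈ 3.829708, f(5) ≈ 4.000000.
Sum = Δt · [f(13/9) + f(17/9) + f(7/3) + ...].
Sum ≈ 12.882732.

12.882732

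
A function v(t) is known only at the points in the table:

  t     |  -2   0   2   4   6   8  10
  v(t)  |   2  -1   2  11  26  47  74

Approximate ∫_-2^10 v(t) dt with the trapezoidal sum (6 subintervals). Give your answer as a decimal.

Δt = 2.
T_6 = (2/2)·[2 + 2·(-1) + 2·2 + 2·11 + 2·26 + 2·47 + 74] = 246.

246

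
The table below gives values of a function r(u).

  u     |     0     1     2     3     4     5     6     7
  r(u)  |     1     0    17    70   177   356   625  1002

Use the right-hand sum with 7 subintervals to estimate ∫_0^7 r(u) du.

2247

Δu = 1.
Sum = 1·[0 + 17 + 70 + 177 + 356 + 625 + 1002] = 2247.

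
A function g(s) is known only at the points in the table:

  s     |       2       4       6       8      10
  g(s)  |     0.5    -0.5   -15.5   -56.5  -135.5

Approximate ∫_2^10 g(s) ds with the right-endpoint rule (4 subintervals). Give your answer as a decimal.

Δs = 2.
Sum = 2·[(-0.5) + (-15.5) + (-56.5) + (-135.5)] = -416.

-416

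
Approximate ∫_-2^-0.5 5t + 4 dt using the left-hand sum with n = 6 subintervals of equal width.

-4.3125

Δt = (-0.5 − (-2))/6 = 0.25.
Left endpoints: -2, -1.75, -1.5, -1.25, -1, -0.75.
f(-2) = -6, f(-1.75) = -4.75, f(-1.5) = -3.5, f(-1.25) = -2.25, f(-1) = -1, f(-0.75) = 0.25.
Sum = Δt · [f(-2) + f(-1.75) + f(-1.5) + ...].
Sum = -4.3125.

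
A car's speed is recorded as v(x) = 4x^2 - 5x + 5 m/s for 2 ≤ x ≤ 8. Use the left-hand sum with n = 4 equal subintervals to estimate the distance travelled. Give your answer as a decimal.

403.5

Δx = (8 − 2)/4 = 1.5.
Left endpoints: 2, 3.5, 5, 6.5.
v(2) = 11, v(3.5) = 36.5, v(5) = 80, v(6.5) = 141.5.
Sum = Δx · [v(2) + v(3.5) + v(5) + v(6.5)].
Sum = 403.5.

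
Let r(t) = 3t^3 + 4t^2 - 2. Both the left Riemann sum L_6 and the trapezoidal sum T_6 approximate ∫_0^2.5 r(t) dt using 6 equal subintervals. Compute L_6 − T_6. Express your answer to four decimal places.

-14.9740

L_6 ≈ 31.259404.
T_6 ≈ 46.233362.
L_6 − T_6 ≈ -14.9740.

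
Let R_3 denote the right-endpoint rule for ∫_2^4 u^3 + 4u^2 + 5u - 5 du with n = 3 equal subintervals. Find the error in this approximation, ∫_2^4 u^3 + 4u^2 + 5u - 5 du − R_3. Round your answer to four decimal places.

Exact integral: ∫_2^4 f(u) du ≈ 154.666667.
R_3 ≈ 194.592593.
Error ≈ 154.666667 − 194.592593 ≈ -39.9259.

-39.9259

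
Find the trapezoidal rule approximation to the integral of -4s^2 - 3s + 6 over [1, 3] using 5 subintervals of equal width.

Δs = (3 − 1)/5 = 0.4.
f(1) = -1, f(1.4) = -6.04, f(1.8) = -12.36, f(2.2) = -19.96, f(2.6) = -28.84, f(3) = -39.
T_5 = (Δs/2)·[f(s_0) + 2f(s_1) + ... + 2f(s_{4}) + f(s_5)].
Sum = -34.88.

-34.88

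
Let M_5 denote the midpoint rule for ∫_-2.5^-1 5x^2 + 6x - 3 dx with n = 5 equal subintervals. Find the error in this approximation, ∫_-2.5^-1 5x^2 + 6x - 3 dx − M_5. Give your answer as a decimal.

Exact integral: ∫_-2.5^-1 f(x) dx = 4.125.
M_5 = 4.06875.
Error = 4.125 − 4.06875 = 0.05625.

0.05625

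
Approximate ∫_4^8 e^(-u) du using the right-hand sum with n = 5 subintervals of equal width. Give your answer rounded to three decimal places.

0.012

Δu = (8 − 4)/5 = 0.8.
Right endpoints: 4.8, 5.6, 6.4, 7.2, 8.
f(4.8) ≈ 0.008, f(5.6) ≈ 0.004, f(6.4) ≈ 0.002, f(7.2) ≈ 0.001, f(8) ≈ 0.000.
Sum = Δu · [f(4.8) + f(5.6) + f(6.4) + f(7.2) + f(8)].
Sum ≈ 0.012.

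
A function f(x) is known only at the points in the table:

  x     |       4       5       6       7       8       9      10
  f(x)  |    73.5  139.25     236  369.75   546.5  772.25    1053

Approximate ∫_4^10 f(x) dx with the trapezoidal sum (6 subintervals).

Δx = 1.
T_6 = (1/2)·[73.5 + 2·139.25 + 2·236 + 2·369.75 + 2·546.5 + 2·772.25 + 1053] = 2627.

2627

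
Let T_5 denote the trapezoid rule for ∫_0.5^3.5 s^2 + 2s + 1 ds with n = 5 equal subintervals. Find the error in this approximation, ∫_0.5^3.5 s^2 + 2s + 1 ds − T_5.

-0.18

Exact integral: ∫_0.5^3.5 f(s) ds = 29.25.
T_5 = 29.43.
Error = 29.25 − 29.43 = -0.18.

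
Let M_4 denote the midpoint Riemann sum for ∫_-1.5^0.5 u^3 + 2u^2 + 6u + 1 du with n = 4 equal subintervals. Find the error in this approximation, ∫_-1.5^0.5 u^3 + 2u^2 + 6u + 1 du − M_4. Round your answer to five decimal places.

Exact integral: ∫_-1.5^0.5 f(u) du ≈ -2.9166667.
M_4 = -2.9375.
Error ≈ -2.9166667 − (-2.9375) ≈ 0.02083.

0.02083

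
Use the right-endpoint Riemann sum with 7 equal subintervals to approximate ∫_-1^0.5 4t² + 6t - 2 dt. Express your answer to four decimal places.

Δt = (0.5 − (-1))/7 = 3/14.
Right endpoints: -11/14, -4/7, -5/14, -1/7, 1/14, 2/7, 0.5.
f(-11/14) = -208/49, f(-4/7) = -202/49, f(-5/14) = -178/49, f(-1/7) = -136/49, f(1/14) = -76/49, f(2/7) = 2/49, f(0.5) = 2.
Sum = Δt · [f(-11/14) + f(-4/7) + f(-5/14) + ...].
Sum ≈ -3.0612.

-3.0612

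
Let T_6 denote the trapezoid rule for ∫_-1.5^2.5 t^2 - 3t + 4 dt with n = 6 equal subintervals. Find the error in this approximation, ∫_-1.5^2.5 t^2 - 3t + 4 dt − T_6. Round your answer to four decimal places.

Exact integral: ∫_-1.5^2.5 f(t) dt ≈ 16.333333.
T_6 ≈ 16.629630.
Error ≈ 16.333333 − 16.629630 ≈ -0.2963.

-0.2963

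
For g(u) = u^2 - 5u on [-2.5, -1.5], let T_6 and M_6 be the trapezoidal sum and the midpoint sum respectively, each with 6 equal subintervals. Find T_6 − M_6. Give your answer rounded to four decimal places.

T_6 ≈ 14.087963.
M_6 ≈ 14.081019.
T_6 − M_6 ≈ 0.0069.

0.0069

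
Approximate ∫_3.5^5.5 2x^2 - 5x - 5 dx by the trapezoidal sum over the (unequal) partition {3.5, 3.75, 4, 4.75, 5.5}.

Subinterval widths: 0.25, 0.25, 0.75, 0.75.
f(3.5) = 2, f(3.75) = 4.375, f(4) = 7, f(4.75) = 16.375, f(5.5) = 28.
On each subinterval the trapezoid contributes (Δx_i/2)·[f(x_{i-1}) + f(x_i)].
Sum = 27.625.

27.625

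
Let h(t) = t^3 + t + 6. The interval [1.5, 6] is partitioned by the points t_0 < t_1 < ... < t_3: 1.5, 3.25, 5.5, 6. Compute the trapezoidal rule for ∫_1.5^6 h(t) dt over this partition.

Subinterval widths: 1.75, 2.25, 0.5.
h(1.5) = 10.875, h(3.25) = 43.578125, h(5.5) = 177.875, h(6) = 228.
On each subinterval the trapezoid contributes (Δt_i/2)·[h(t_{i-1}) + h(t_i)].
Sum = 398.25.

398.25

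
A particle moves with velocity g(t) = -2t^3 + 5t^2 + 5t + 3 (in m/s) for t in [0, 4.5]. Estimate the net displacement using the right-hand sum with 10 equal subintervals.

-3.4846875

Δt = (4.5 − 0)/10 = 0.45.
Right endpoints: 0.45, 0.9, 1.35, 1.8, 2.25, 2.7, 3.15, 3.6, 4.05, 4.5.
g(0.45) = 6.08025, g(0.9) = 10.092, g(1.35) = 13.94175, g(1.8) = 16.536, g(2.25) = 16.78125, g(2.7) = 13.584, g(3.15) = 5.85075, g(3.6) = -7.512, g(4.05) = -27.59775, g(4.5) = -55.5.
Sum = Δt · [g(0.45) + g(0.9) + g(1.35) + ...].
Sum = -3.4846875.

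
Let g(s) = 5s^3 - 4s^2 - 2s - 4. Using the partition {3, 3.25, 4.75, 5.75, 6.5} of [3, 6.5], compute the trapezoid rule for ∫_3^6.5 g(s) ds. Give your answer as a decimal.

Subinterval widths: 0.25, 1.5, 1, 0.75.
g(3) = 89, g(3.25) = 118.890625, g(4.75) = 432.109375, g(5.75) = 802.796875, g(6.5) = 1187.125.
On each subinterval the trapezoid contributes (Δs_i/2)·[g(s_{i-1}) + g(s_i)].
Sum = 1802.91015625.

1802.91015625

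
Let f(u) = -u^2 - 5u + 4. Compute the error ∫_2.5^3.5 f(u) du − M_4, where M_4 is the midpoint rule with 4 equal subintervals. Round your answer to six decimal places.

-0.005208

Exact integral: ∫_2.5^3.5 f(u) du ≈ -20.08333333.
M_4 = -20.078125.
Error ≈ -20.08333333 − (-20.078125) ≈ -0.005208.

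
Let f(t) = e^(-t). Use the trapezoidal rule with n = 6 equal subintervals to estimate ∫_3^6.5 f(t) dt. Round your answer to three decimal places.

0.050

Δt = (6.5 − 3)/6 = 7/12.
f(3) ≈ 0.050, f(43/12) ≈ 0.028, f(25/6) ≈ 0.016, f(4.75) ≈ 0.009, f(16/3) ≈ 0.005, f(71/12) ≈ 0.003, f(6.5) ≈ 0.002.
T_6 = (Δt/2)·[f(t_0) + 2f(t_1) + ... + 2f(t_{5}) + f(t_6)].
Sum ≈ 0.050.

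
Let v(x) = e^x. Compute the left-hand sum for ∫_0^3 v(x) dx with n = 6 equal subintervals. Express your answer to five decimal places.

14.71012

Δx = (3 − 0)/6 = 0.5.
Left endpoints: 0, 0.5, 1, 1.5, 2, 2.5.
v(0) ≈ 1.00000, v(0.5) ≈ 1.64872, v(1) ≈ 2.71828, v(1.5) ≈ 4.48169, v(2) ≈ 7.38906, v(2.5) ≈ 12.18249.
Sum = Δx · [v(0) + v(0.5) + v(1) + ...].
Sum ≈ 14.71012.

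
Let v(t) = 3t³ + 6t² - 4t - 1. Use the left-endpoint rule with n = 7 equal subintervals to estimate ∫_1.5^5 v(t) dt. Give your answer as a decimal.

542.5

Δt = (5 − 1.5)/7 = 0.5.
Left endpoints: 1.5, 2, 2.5, 3, 3.5, 4, 4.5.
v(1.5) = 16.625, v(2) = 39, v(2.5) = 73.375, v(3) = 122, v(3.5) = 187.125, v(4) = 271, v(4.5) = 375.875.
Sum = Δt · [v(1.5) + v(2) + v(2.5) + ...].
Sum = 542.5.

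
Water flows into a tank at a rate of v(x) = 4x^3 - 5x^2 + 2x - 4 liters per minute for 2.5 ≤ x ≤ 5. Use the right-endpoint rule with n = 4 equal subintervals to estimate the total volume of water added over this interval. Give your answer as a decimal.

527.890625

Δx = (5 − 2.5)/4 = 0.625.
Right endpoints: 3.125, 3.75, 4.375, 5.
v(3.125) = 75.4921875, v(3.75) = 144.125, v(4.375) = 244.0078125, v(5) = 381.
Sum = Δx · [v(3.125) + v(3.75) + v(4.375) + v(5)].
Sum = 527.890625.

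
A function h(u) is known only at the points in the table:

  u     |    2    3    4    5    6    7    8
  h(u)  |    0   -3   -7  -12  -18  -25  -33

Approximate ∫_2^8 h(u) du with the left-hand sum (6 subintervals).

-65

Δu = 1.
Sum = 1·[0 + (-3) + (-7) + (-12) + (-18) + (-25)] = -65.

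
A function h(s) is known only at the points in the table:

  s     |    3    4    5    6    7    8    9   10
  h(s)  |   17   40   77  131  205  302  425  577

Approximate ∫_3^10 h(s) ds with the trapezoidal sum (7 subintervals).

Δs = 1.
T_7 = (1/2)·[17 + 2·40 + 2·77 + 2·131 + 2·205 + 2·302 + 2·425 + 577] = 1477.

1477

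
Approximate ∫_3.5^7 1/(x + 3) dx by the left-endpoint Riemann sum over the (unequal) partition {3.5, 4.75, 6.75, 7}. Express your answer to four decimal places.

0.4760

Subinterval widths: 1.25, 2, 0.25.
Left endpoints: 3.5, 4.75, 6.75.
f(3.5) = 2/13, f(4.75) = 4/31, f(6.75) = 4/39.
Sum = Σ Δx_i · f(x_i).
Sum ≈ 0.4760.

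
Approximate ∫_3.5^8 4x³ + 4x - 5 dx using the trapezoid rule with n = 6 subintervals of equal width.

Δx = (8 − 3.5)/6 = 0.75.
f(3.5) = 180.5, f(4.25) = 319.0625, f(5) = 515, f(5.75) = 778.4375, f(6.5) = 1119.5, f(7.25) = 1548.3125, f(8) = 2075.
T_6 = (Δx/2)·[f(x_0) + 2f(x_1) + ... + 2f(x_{5}) + f(x_6)].
Sum = 4056.046875.

4056.046875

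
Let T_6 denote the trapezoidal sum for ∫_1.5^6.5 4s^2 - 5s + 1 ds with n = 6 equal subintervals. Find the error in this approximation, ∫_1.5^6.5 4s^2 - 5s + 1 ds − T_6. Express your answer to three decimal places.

-2.315

Exact integral: ∫_1.5^6.5 f(s) ds ≈ 266.66667.
T_6 ≈ 268.98148.
Error ≈ 266.66667 − 268.98148 ≈ -2.315.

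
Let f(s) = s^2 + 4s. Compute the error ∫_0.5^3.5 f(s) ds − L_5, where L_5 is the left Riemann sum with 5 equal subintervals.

Exact integral: ∫_0.5^3.5 f(s) ds = 38.25.
L_5 = 31.23.
Error = 38.25 − 31.23 = 7.02.

7.02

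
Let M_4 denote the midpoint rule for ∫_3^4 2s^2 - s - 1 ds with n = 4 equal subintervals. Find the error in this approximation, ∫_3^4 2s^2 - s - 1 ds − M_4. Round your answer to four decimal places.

0.0104

Exact integral: ∫_3^4 f(s) ds ≈ 20.166667.
M_4 = 20.15625.
Error ≈ 20.166667 − 20.15625 ≈ 0.0104.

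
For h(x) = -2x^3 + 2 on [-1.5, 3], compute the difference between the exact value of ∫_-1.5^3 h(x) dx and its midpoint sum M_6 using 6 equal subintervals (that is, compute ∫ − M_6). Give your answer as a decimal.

-0.94921875

Exact integral: ∫_-1.5^3 h(x) dx = -28.96875.
M_6 = -28.01953125.
Error = -28.96875 − (-28.01953125) = -0.94921875.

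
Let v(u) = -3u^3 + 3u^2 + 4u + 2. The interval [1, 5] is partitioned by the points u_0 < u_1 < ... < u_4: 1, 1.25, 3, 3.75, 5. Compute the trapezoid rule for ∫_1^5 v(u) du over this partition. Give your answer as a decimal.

Subinterval widths: 0.25, 1.75, 0.75, 1.25.
v(1) = 6, v(1.25) = 5.828125, v(3) = -40, v(3.75) = -99.015625, v(5) = -278.
On each subinterval the trapezoid contributes (Δu_i/2)·[v(u_{i-1}) + v(u_i)].
Sum = -316.1875.

-316.1875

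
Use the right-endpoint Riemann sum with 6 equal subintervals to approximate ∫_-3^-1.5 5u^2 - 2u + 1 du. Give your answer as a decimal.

Δu = (-1.5 − (-3))/6 = 0.25.
Right endpoints: -2.75, -2.5, -2.25, -2, -1.75, -1.5.
f(-2.75) = 44.3125, f(-2.5) = 37.25, f(-2.25) = 30.8125, f(-2) = 25, f(-1.75) = 19.8125, f(-1.5) = 15.25.
Sum = Δu · [f(-2.75) + f(-2.5) + f(-2.25) + ...].
Sum = 43.109375.

43.109375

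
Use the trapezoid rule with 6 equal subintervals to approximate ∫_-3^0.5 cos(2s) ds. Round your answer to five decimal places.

Δs = (0.5 − (-3))/6 = 7/12.
f(-3) ≈ 0.96017, f(-29/12) ≈ 0.12065, f(-11/6) ≈ -0.86529, f(-1.25) ≈ -0.80114, f(-2/3) ≈ 0.23524, f(-1/12) ≈ 0.98614, f(0.5) ≈ 0.54030.
T_6 = (Δs/2)·[f(s_0) + 2f(s_1) + ... + 2f(s_{5}) + f(s_6)].
Sum ≈ 0.24840.

0.24840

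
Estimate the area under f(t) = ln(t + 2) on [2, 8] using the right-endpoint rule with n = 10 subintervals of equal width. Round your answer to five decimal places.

Δt = (8 − 2)/10 = 0.6.
Right endpoints: 2.6, 3.2, 3.8, 4.4, 5, 5.6, 6.2, 6.8, 7.4, 8.
f(2.6) ≈ 1.52606, f(3.2) ≈ 1.64866, f(3.8) ≈ 1.75786, f(4.4) ≈ 1.85630, f(5) ≈ 1.94591, f(5.6) ≈ 2.02815, f(6.2) ≈ 2.10413, f(6.8) ≈ 2.17475, f(7.4) ≈ 2.24071, f(8) ≈ 2.30259.
Sum = Δt · [f(2.6) + f(3.2) + f(3.8) + ...].
Sum ≈ 11.75107.

11.75107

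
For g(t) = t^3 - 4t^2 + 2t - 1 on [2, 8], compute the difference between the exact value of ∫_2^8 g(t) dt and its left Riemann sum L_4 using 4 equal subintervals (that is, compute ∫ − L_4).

Exact integral: ∫_2^8 g(t) dt = 402.
L_4 = 219.75.
Error = 402 − 219.75 = 182.25.

182.25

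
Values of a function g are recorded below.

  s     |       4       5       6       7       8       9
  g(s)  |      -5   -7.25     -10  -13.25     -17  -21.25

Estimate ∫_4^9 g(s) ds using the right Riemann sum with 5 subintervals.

-68.75

Δs = 1.
Sum = 1·[(-7.25) + (-10) + (-13.25) + (-17) + (-21.25)] = -68.75.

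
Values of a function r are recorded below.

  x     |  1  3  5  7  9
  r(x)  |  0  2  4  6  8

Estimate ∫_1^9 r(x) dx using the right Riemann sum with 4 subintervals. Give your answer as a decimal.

40

Δx = 2.
Sum = 2·[2 + 4 + 6 + 8] = 40.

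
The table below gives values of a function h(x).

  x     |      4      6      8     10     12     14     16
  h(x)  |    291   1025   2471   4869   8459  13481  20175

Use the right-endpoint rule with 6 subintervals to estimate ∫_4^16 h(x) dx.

100960

Δx = 2.
Sum = 2·[1025 + 2471 + 4869 + 8459 + 13481 + 20175] = 100960.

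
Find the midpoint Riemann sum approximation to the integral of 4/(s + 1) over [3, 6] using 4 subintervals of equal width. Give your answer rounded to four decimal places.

Δs = (6 − 3)/4 = 0.75.
Midpoints: 3.375, 4.125, 4.875, 5.625.
f(3.375) = 32/35, f(4.125) = 32/41, f(4.875) = 32/47, f(5.625) = 32/53.
Sum = Δs · [f(3.375) + f(4.125) + f(4.875) + f(5.625)].
Sum ≈ 2.2345.

2.2345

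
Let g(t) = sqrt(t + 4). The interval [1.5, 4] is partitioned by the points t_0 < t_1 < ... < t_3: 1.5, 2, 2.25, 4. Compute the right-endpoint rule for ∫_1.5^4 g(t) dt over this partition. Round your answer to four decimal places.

6.7995

Subinterval widths: 0.5, 0.25, 1.75.
Right endpoints: 2, 2.25, 4.
g(2) ≈ 2.4495, g(2.25) ≈ 2.5000, g(4) ≈ 2.8284.
Sum = Σ Δt_i · g(t_i).
Sum ≈ 6.7995.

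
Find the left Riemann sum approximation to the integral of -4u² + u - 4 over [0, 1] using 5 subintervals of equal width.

Δu = (1 − 0)/5 = 0.2.
Left endpoints: 0, 0.2, 0.4, 0.6, 0.8.
f(0) = -4, f(0.2) = -3.96, f(0.4) = -4.24, f(0.6) = -4.84, f(0.8) = -5.76.
Sum = Δu · [f(0) + f(0.2) + f(0.4) + f(0.6) + f(0.8)].
Sum = -4.56.

-4.56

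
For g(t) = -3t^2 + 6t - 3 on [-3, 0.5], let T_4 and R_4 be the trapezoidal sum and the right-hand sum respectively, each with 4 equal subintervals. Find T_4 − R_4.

T_4 = -65.21484375.
R_4 = -44.54296875.
T_4 − R_4 = -20.671875.

-20.671875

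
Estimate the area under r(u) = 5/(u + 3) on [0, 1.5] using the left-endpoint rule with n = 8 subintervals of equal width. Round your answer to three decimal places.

Δu = (1.5 − 0)/8 = 0.1875.
Left endpoints: 0, 0.1875, 0.375, 0.5625, 0.75, 0.9375, 1.125, 1.3125.
r(0) = 5/3, r(0.1875) = 80/51, r(0.375) = 40/27, r(0.5625) = 80/57, r(0.75) = 4/3, r(0.9375) = 80/63, r(1.125) = 40/33, r(1.3125) = 80/69.
Sum = Δu · [r(0) + r(0.1875) + r(0.375) + ...].
Sum ≈ 2.080.

2.080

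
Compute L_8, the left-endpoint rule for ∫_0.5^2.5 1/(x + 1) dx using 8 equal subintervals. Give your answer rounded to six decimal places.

Δx = (2.5 − 0.5)/8 = 0.25.
Left endpoints: 0.5, 0.75, 1, 1.25, 1.5, 1.75, 2, 2.25.
f(0.5) = 2/3, f(0.75) = 4/7, f(1) = 0.5, f(1.25) = 4/9, f(1.5) = 0.4, f(1.75) = 4/11, f(2) = 1/3, f(2.25) = 4/13.
Sum = Δx · [f(0.5) + f(0.75) + f(1) + ...].
Sum ≈ 0.896800.

0.896800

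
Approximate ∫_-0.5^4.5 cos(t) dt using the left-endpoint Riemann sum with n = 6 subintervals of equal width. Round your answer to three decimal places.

-0.015

Δt = (4.5 − (-0.5))/6 = 5/6.
Left endpoints: -0.5, 1/3, 7/6, 2, 17/6, 11/3.
f(-0.5) ≈ 0.878, f(1/3) ≈ 0.945, f(7/6) ≈ 0.393, f(2) ≈ -0.416, f(17/6) ≈ -0.953, f(11/3) ≈ -0.865.
Sum = Δt · [f(-0.5) + f(1/3) + f(7/6) + ...].
Sum ≈ -0.015.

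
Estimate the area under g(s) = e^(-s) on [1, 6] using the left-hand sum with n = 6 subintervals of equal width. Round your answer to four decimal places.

0.5386

Δs = (6 − 1)/6 = 5/6.
Left endpoints: 1, 11/6, 8/3, 3.5, 13/3, 31/6.
g(1) ≈ 0.3679, g(11/6) ≈ 0.1599, g(8/3) ≈ 0.0695, g(3.5) ≈ 0.0302, g(13/3) ≈ 0.0131, g(31/6) ≈ 0.0057.
Sum = Δs · [g(1) + g(11/6) + g(8/3) + ...].
Sum ≈ 0.5386.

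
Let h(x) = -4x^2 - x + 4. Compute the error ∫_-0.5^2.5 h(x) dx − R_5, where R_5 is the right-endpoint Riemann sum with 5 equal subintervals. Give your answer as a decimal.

Exact integral: ∫_-0.5^2.5 h(x) dx = -12.
R_5 = -20.82.
Error = -12 − (-20.82) = 8.82.

8.82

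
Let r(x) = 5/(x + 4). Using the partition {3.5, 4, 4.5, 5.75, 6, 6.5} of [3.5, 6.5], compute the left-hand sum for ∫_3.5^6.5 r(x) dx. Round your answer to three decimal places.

Subinterval widths: 0.5, 0.5, 1.25, 0.25, 0.5.
Left endpoints: 3.5, 4, 4.5, 5.75, 6.
r(3.5) = 2/3, r(4) = 0.625, r(4.5) = 10/17, r(5.75) = 20/39, r(6) = 0.5.
Sum = Σ Δx_i · r(x_i).
Sum ≈ 1.759.

1.759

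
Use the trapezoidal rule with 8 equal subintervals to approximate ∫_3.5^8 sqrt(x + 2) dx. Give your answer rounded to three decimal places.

Δx = (8 − 3.5)/8 = 0.5625.
f(3.5) ≈ 2.345, f(4.0625) ≈ 2.462, f(4.625) ≈ 2.574, f(5.1875) ≈ 2.681, f(5.75) ≈ 2.784, f(6.3125) ≈ 2.883, f(6.875) ≈ 2.979, f(7.4375) ≈ 3.072, f(8) ≈ 3.162.
T_8 = (Δx/2)·[f(x_0) + 2f(x_1) + ... + 2f(x_{7}) + f(x_8)].
Sum ≈ 12.481.

12.481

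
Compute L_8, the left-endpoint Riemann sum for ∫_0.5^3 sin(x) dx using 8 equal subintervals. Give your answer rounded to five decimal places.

1.90521

Δx = (3 − 0.5)/8 = 0.3125.
Left endpoints: 0.5, 0.8125, 1.125, 1.4375, 1.75, 2.0625, 2.375, 2.6875.
f(0.5) ≈ 0.47943, f(0.8125) ≈ 0.72601, f(1.125) ≈ 0.90227, f(1.4375) ≈ 0.99113, f(1.75) ≈ 0.98399, f(2.0625) ≈ 0.88153, f(2.375) ≈ 0.69369, f(2.6875) ≈ 0.43865.
Sum = Δx · [f(0.5) + f(0.8125) + f(1.125) + ...].
Sum ≈ 1.90521.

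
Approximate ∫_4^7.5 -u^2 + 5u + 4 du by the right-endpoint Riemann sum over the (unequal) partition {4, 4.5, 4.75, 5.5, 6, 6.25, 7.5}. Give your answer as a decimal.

-15.03125

Subinterval widths: 0.5, 0.25, 0.75, 0.5, 0.25, 1.25.
Right endpoints: 4.5, 4.75, 5.5, 6, 6.25, 7.5.
f(4.5) = 6.25, f(4.75) = 5.1875, f(5.5) = 1.25, f(6) = -2, f(6.25) = -3.8125, f(7.5) = -14.75.
Sum = Σ Δu_i · f(u_i).
Sum = -15.03125.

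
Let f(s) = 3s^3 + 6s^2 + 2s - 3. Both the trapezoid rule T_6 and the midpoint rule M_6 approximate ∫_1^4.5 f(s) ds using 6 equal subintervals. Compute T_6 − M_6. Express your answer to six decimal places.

T_6 ≈ 501.90060764.
M_6 ≈ 492.74500868.
T_6 − M_6 ≈ 9.155599.

9.155599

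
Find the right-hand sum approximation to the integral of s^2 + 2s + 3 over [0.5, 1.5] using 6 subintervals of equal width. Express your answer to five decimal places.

Δs = (1.5 − 0.5)/6 = 1/6.
Right endpoints: 2/3, 5/6, 1, 7/6, 4/3, 1.5.
f(2/3) = 43/9, f(5/6) = 193/36, f(1) = 6, f(7/6) = 241/36, f(4/3) = 67/9, f(1.5) = 8.25.
Sum = Δs · [f(2/3) + f(5/6) + f(1) + ...].
Sum ≈ 6.42130.

6.42130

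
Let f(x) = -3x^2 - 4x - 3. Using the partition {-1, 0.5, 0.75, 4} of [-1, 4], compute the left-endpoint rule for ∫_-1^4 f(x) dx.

-29.421875

Subinterval widths: 1.5, 0.25, 3.25.
Left endpoints: -1, 0.5, 0.75.
f(-1) = -2, f(0.5) = -5.75, f(0.75) = -7.6875.
Sum = Σ Δx_i · f(x_i).
Sum = -29.421875.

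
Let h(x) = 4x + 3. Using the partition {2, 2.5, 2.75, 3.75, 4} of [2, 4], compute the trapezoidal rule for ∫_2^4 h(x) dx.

30

Subinterval widths: 0.5, 0.25, 1, 0.25.
h(2) = 11, h(2.5) = 13, h(2.75) = 14, h(3.75) = 18, h(4) = 19.
On each subinterval the trapezoid contributes (Δx_i/2)·[h(x_{i-1}) + h(x_i)].
Sum = 30.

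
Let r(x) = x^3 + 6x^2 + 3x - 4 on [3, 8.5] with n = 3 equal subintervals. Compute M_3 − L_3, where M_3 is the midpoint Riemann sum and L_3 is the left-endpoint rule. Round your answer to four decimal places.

793.7474

M_3 ≈ 2496.073785.
L_3 ≈ 1702.326389.
M_3 − L_3 ≈ 793.7474.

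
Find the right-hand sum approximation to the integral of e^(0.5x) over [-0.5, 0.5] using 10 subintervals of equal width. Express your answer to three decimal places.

Δx = (0.5 − (-0.5))/10 = 0.1.
Right endpoints: -0.4, -0.3, -0.2, -0.1, 0, 0.1, 0.2, 0.3, 0.4, 0.5.
f(-0.4) ≈ 0.819, f(-0.3) ≈ 0.861, f(-0.2) ≈ 0.905, f(-0.1) ≈ 0.951, f(0) ≈ 1.000, f(0.1) ≈ 1.051, f(0.2) ≈ 1.105, f(0.3) ≈ 1.162, f(0.4) ≈ 1.221, f(0.5) ≈ 1.284.
Sum = Δx · [f(-0.4) + f(-0.3) + f(-0.2) + ...].
Sum ≈ 1.036.

1.036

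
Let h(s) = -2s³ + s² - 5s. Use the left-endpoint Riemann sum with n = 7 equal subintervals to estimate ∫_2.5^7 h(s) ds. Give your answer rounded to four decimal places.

-983.2959

Δs = (7 − 2.5)/7 = 9/14.
Left endpoints: 2.5, 22/7, 53/14, 31/7, 71/14, 40/7, 89/14.
h(2.5) = -37.5, h(22/7) = -23298/343, h(53/14) = -38796/343, h(31/7) = -60450/343, h(71/14) = -178707/686, h(40/7) = -126600/343, h(89/14) = -173283/343.
Sum = Δs · [h(2.5) + h(22/7) + h(53/14) + ...].
Sum ≈ -983.2959.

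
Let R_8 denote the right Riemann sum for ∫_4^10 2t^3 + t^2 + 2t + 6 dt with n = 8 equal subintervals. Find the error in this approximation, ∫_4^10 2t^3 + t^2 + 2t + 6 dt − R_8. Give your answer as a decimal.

-762.1875

Exact integral: ∫_4^10 f(t) dt = 5304.
R_8 = 6066.1875.
Error = 5304 − 6066.1875 = -762.1875.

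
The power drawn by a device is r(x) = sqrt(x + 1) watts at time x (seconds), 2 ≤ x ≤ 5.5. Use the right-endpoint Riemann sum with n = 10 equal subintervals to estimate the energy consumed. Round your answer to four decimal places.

Δx = (5.5 − 2)/10 = 0.35.
Right endpoints: 2.35, 2.7, 3.05, 3.4, 3.75, 4.1, 4.45, 4.8, 5.15, 5.5.
r(2.35) ≈ 1.8303, r(2.7) ≈ 1.9235, r(3.05) ≈ 2.0125, r(3.4) ≈ 2.0976, r(3.75) ≈ 2.1794, r(4.1) ≈ 2.2583, r(4.45) ≈ 2.3345, r(4.8) ≈ 2.4083, r(5.15) ≈ 2.4799, r(5.5) ≈ 2.5495.
Sum = Δx · [r(2.35) + r(2.7) + r(3.05) + ...].
Sum ≈ 7.7259.

7.7259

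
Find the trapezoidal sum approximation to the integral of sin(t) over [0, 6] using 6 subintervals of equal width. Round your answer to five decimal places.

Δt = (6 − 0)/6 = 1.
f(0) ≈ 0.00000, f(1) ≈ 0.84147, f(2) ≈ 0.90930, f(3) ≈ 0.14112, f(4) ≈ -0.75680, f(5) ≈ -0.95892, f(6) ≈ -0.27942.
T_6 = (Δt/2)·[f(t_0) + 2f(t_1) + ... + 2f(t_{5}) + f(t_6)].
Sum ≈ 0.03645.

0.03645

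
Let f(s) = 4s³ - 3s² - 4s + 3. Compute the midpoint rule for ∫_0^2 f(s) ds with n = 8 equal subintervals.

Δs = (2 − 0)/8 = 0.25.
Midpoints: 0.125, 0.375, 0.625, 0.875, 1.125, 1.375, 1.625, 1.875.
f(0.125) = 2.4609375, f(0.375) = 1.2890625, f(0.625) = 0.3046875, f(0.875) = -0.1171875, f(1.125) = 0.3984375, f(1.375) = 2.2265625, f(1.625) = 5.7421875, f(1.875) = 11.3203125.
Sum = Δs · [f(0.125) + f(0.375) + f(0.625) + ...].
Sum = 5.90625.

5.90625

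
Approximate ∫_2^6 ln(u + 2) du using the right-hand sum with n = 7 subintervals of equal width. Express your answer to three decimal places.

7.285

Δu = (6 − 2)/7 = 4/7.
Right endpoints: 18/7, 22/7, 26/7, 30/7, 34/7, 38/7, 6.
f(18/7) ≈ 1.520, f(22/7) ≈ 1.638, f(26/7) ≈ 1.743, f(30/7) ≈ 1.838, f(34/7) ≈ 1.925, f(38/7) ≈ 2.005, f(6) ≈ 2.079.
Sum = Δu · [f(18/7) + f(22/7) + f(26/7) + ...].
Sum ≈ 7.285.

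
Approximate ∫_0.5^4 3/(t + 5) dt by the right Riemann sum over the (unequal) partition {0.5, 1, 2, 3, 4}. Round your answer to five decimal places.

1.38690

Subinterval widths: 0.5, 1, 1, 1.
Right endpoints: 1, 2, 3, 4.
f(1) = 0.5, f(2) = 3/7, f(3) = 0.375, f(4) = 1/3.
Sum = Σ Δt_i · f(t_i).
Sum ≈ 1.38690.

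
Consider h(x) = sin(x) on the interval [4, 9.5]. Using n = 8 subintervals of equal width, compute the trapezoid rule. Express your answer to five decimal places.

0.32989

Δx = (9.5 − 4)/8 = 0.6875.
h(4) ≈ -0.75680, h(4.6875) ≈ -0.99969, h(5.375) ≈ -0.78839, h(6.0625) ≈ -0.21890, h(6.75) ≈ 0.45004, h(7.4375) ≈ 0.91452, h(8.125) ≈ 0.96350, h(8.8125) ≈ 0.57473, h(9.5) ≈ -0.07515.
T_8 = (Δx/2)·[h(x_0) + 2h(x_1) + ... + 2h(x_{7}) + h(x_8)].
Sum ≈ 0.32989.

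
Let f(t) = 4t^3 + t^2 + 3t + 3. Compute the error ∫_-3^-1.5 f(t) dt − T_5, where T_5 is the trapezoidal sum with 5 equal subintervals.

0.585

Exact integral: ∫_-3^-1.5 f(t) dt = -73.6875.
T_5 = -74.2725.
Error = -73.6875 − (-74.2725) = 0.585.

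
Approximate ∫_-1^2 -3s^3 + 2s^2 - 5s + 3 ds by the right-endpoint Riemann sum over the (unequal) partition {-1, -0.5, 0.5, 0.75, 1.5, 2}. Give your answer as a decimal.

Subinterval widths: 0.5, 1, 0.25, 0.75, 0.5.
Right endpoints: -0.5, 0.5, 0.75, 1.5, 2.
f(-0.5) = 6.375, f(0.5) = 0.625, f(0.75) = -0.890625, f(1.5) = -10.125, f(2) = -23.
Sum = Σ Δs_i · f(s_i).
Sum = -15.50390625.

-15.50390625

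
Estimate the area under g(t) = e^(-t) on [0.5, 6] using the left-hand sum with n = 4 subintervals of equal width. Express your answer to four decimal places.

1.1116

Δt = (6 − 0.5)/4 = 1.375.
Left endpoints: 0.5, 1.875, 3.25, 4.625.
g(0.5) ≈ 0.6065, g(1.875) ≈ 0.1534, g(3.25) ≈ 0.0388, g(4.625) ≈ 0.0098.
Sum = Δt · [g(0.5) + g(1.875) + g(3.25) + g(4.625)].
Sum ≈ 1.1116.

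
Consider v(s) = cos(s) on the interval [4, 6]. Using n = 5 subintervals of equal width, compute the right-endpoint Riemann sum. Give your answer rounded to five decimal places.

0.79377

Δs = (6 − 4)/5 = 0.4.
Right endpoints: 4.4, 4.8, 5.2, 5.6, 6.
v(4.4) ≈ -0.30733, v(4.8) ≈ 0.08750, v(5.2) ≈ 0.46852, v(5.6) ≈ 0.77557, v(6) ≈ 0.96017.
Sum = Δs · [v(4.4) + v(4.8) + v(5.2) + v(5.6) + v(6)].
Sum ≈ 0.79377.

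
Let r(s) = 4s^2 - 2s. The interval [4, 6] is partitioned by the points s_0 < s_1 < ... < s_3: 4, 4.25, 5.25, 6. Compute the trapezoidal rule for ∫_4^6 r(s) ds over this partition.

Subinterval widths: 0.25, 1, 0.75.
r(4) = 56, r(4.25) = 63.75, r(5.25) = 99.75, r(6) = 132.
On each subinterval the trapezoid contributes (Δs_i/2)·[r(s_{i-1}) + r(s_i)].
Sum = 183.625.

183.625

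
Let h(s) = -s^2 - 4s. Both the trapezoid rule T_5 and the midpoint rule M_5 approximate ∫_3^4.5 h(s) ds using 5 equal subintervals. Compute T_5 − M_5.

T_5 = -43.8975.
M_5 = -43.86375.
T_5 − M_5 = -0.03375.

-0.03375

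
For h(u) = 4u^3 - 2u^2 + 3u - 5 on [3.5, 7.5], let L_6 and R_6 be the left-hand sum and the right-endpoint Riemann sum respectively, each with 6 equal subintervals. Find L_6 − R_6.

L_6 ≈ 2346.29630.
R_6 ≈ 3306.29630.
L_6 − R_6 = -960.

-960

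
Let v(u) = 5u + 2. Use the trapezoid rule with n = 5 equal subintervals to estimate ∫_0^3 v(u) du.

Δu = (3 − 0)/5 = 0.6.
v(0) = 2, v(0.6) = 5, v(1.2) = 8, v(1.8) = 11, v(2.4) = 14, v(3) = 17.
T_5 = (Δu/2)·[v(u_0) + 2v(u_1) + ... + 2v(u_{4}) + v(u_5)].
Sum = 28.5.

28.5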